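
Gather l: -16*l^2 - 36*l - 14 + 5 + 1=-16*l^2 - 36*l - 8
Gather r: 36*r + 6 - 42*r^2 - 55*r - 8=-42*r^2 - 19*r - 2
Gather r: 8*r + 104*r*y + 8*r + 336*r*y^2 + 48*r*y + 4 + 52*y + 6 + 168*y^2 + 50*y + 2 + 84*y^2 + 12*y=r*(336*y^2 + 152*y + 16) + 252*y^2 + 114*y + 12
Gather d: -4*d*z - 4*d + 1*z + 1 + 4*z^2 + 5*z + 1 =d*(-4*z - 4) + 4*z^2 + 6*z + 2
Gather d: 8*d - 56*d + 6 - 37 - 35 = -48*d - 66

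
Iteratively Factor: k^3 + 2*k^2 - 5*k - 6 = (k + 3)*(k^2 - k - 2) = (k - 2)*(k + 3)*(k + 1)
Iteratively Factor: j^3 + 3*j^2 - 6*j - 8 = (j + 4)*(j^2 - j - 2) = (j + 1)*(j + 4)*(j - 2)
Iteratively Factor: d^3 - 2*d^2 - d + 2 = (d - 1)*(d^2 - d - 2) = (d - 2)*(d - 1)*(d + 1)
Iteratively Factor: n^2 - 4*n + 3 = (n - 1)*(n - 3)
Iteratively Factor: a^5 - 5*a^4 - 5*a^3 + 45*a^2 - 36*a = (a)*(a^4 - 5*a^3 - 5*a^2 + 45*a - 36) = a*(a - 4)*(a^3 - a^2 - 9*a + 9) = a*(a - 4)*(a - 3)*(a^2 + 2*a - 3) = a*(a - 4)*(a - 3)*(a - 1)*(a + 3)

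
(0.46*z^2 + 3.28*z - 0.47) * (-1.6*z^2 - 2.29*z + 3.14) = -0.736*z^4 - 6.3014*z^3 - 5.3148*z^2 + 11.3755*z - 1.4758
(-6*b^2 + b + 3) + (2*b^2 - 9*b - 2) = -4*b^2 - 8*b + 1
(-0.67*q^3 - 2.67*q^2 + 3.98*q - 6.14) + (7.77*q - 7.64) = -0.67*q^3 - 2.67*q^2 + 11.75*q - 13.78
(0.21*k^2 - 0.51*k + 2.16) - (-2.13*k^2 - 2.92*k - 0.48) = 2.34*k^2 + 2.41*k + 2.64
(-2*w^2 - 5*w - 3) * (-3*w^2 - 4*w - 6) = 6*w^4 + 23*w^3 + 41*w^2 + 42*w + 18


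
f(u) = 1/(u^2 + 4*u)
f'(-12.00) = 0.00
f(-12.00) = 0.01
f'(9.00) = 0.00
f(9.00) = 0.01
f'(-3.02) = 0.23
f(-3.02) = -0.34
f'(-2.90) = 0.18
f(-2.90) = -0.31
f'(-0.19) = -6.91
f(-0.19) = -1.38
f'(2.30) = -0.04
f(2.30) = 0.07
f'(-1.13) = -0.17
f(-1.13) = -0.31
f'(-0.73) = -0.45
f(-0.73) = -0.42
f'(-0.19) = -6.91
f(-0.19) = -1.38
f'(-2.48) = 0.07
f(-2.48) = -0.27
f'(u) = (-2*u - 4)/(u^2 + 4*u)^2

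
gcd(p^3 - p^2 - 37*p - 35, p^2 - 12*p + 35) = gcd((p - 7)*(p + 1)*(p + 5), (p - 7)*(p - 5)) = p - 7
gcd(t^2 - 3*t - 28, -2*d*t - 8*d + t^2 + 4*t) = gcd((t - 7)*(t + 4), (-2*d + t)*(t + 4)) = t + 4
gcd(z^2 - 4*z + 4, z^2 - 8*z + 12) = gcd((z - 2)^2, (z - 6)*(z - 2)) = z - 2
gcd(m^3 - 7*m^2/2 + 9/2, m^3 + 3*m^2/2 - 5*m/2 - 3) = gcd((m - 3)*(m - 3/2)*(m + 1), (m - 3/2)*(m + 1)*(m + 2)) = m^2 - m/2 - 3/2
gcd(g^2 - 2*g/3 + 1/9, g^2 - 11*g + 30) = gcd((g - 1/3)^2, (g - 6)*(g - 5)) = 1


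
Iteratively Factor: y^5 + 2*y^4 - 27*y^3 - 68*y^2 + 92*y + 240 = (y + 2)*(y^4 - 27*y^2 - 14*y + 120) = (y + 2)*(y + 3)*(y^3 - 3*y^2 - 18*y + 40) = (y + 2)*(y + 3)*(y + 4)*(y^2 - 7*y + 10) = (y - 2)*(y + 2)*(y + 3)*(y + 4)*(y - 5)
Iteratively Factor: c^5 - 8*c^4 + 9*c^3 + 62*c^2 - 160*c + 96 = (c - 2)*(c^4 - 6*c^3 - 3*c^2 + 56*c - 48) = (c - 4)*(c - 2)*(c^3 - 2*c^2 - 11*c + 12) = (c - 4)^2*(c - 2)*(c^2 + 2*c - 3) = (c - 4)^2*(c - 2)*(c + 3)*(c - 1)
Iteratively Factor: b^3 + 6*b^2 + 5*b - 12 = (b - 1)*(b^2 + 7*b + 12) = (b - 1)*(b + 4)*(b + 3)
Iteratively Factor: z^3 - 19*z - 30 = (z + 2)*(z^2 - 2*z - 15) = (z + 2)*(z + 3)*(z - 5)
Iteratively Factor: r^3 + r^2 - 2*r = (r)*(r^2 + r - 2) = r*(r - 1)*(r + 2)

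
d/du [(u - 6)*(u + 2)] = 2*u - 4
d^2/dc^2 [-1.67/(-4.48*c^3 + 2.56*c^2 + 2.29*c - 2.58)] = ((8.5504 - 44.8896*c)*(4.48*c^3 - 2.56*c^2 - 2.29*c + 2.58) + 1.67*(-26.88*c^2 + 10.24*c + 4.58)*(-13.44*c^2 + 5.12*c + 2.29))/(4.48*c^3 - 2.56*c^2 - 2.29*c + 2.58)^3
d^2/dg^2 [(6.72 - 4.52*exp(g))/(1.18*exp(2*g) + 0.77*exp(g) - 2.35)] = (-6.293648*exp(4*g) + 41.534584*exp(3*g) - 56.886384*exp(2*g) + 70.343588*exp(g) - 12.80186)*exp(g)/(1.643032*exp(6*g) + 3.216444*exp(5*g) - 7.717554*exp(4*g) - 12.354727*exp(3*g) + 15.369705*exp(2*g) + 12.756975*exp(g) - 12.977875)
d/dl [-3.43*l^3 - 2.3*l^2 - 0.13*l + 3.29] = -10.29*l^2 - 4.6*l - 0.13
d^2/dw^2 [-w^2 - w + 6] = -2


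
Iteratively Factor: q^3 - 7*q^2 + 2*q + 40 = (q + 2)*(q^2 - 9*q + 20) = (q - 5)*(q + 2)*(q - 4)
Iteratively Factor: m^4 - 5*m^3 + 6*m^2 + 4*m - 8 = (m + 1)*(m^3 - 6*m^2 + 12*m - 8) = (m - 2)*(m + 1)*(m^2 - 4*m + 4) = (m - 2)^2*(m + 1)*(m - 2)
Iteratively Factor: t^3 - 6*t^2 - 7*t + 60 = (t - 5)*(t^2 - t - 12) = (t - 5)*(t + 3)*(t - 4)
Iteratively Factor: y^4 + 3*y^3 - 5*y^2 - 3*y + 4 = (y + 1)*(y^3 + 2*y^2 - 7*y + 4) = (y + 1)*(y + 4)*(y^2 - 2*y + 1) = (y - 1)*(y + 1)*(y + 4)*(y - 1)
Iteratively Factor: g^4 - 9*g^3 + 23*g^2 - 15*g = (g - 1)*(g^3 - 8*g^2 + 15*g) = (g - 3)*(g - 1)*(g^2 - 5*g) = (g - 5)*(g - 3)*(g - 1)*(g)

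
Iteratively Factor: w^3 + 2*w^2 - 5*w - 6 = (w + 3)*(w^2 - w - 2) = (w - 2)*(w + 3)*(w + 1)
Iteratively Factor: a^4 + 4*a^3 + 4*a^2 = (a)*(a^3 + 4*a^2 + 4*a) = a*(a + 2)*(a^2 + 2*a) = a*(a + 2)^2*(a)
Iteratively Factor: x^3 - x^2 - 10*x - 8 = (x - 4)*(x^2 + 3*x + 2) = (x - 4)*(x + 2)*(x + 1)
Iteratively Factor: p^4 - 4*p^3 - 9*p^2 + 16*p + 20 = (p + 2)*(p^3 - 6*p^2 + 3*p + 10) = (p + 1)*(p + 2)*(p^2 - 7*p + 10) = (p - 2)*(p + 1)*(p + 2)*(p - 5)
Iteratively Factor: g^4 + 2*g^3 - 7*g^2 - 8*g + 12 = (g - 2)*(g^3 + 4*g^2 + g - 6) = (g - 2)*(g + 2)*(g^2 + 2*g - 3) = (g - 2)*(g + 2)*(g + 3)*(g - 1)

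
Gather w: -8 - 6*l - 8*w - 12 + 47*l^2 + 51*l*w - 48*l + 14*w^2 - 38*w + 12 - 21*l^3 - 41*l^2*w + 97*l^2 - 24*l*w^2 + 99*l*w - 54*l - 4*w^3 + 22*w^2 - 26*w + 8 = -21*l^3 + 144*l^2 - 108*l - 4*w^3 + w^2*(36 - 24*l) + w*(-41*l^2 + 150*l - 72)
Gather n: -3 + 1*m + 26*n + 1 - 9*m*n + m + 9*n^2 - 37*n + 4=2*m + 9*n^2 + n*(-9*m - 11) + 2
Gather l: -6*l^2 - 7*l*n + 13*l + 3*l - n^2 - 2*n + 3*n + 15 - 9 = -6*l^2 + l*(16 - 7*n) - n^2 + n + 6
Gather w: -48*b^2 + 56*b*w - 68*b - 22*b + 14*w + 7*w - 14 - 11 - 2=-48*b^2 - 90*b + w*(56*b + 21) - 27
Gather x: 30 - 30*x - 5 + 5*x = 25 - 25*x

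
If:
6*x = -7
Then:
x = -7/6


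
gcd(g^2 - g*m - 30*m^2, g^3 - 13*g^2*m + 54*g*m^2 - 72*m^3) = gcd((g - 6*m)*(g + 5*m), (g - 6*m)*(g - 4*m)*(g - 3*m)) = g - 6*m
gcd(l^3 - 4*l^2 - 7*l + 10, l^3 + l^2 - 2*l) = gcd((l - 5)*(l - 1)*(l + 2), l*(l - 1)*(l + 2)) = l^2 + l - 2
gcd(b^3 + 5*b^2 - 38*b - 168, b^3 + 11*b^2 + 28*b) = b^2 + 11*b + 28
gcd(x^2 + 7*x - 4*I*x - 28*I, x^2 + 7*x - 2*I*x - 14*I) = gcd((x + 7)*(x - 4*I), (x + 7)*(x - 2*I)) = x + 7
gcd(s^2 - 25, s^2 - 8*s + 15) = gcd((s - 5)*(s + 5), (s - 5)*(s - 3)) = s - 5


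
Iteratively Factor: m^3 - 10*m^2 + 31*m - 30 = (m - 3)*(m^2 - 7*m + 10) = (m - 3)*(m - 2)*(m - 5)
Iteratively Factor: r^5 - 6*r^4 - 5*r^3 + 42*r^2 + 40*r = (r)*(r^4 - 6*r^3 - 5*r^2 + 42*r + 40) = r*(r + 2)*(r^3 - 8*r^2 + 11*r + 20) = r*(r + 1)*(r + 2)*(r^2 - 9*r + 20) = r*(r - 5)*(r + 1)*(r + 2)*(r - 4)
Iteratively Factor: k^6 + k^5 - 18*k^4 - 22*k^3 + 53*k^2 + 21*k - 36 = (k - 1)*(k^5 + 2*k^4 - 16*k^3 - 38*k^2 + 15*k + 36) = (k - 1)*(k + 3)*(k^4 - k^3 - 13*k^2 + k + 12) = (k - 1)^2*(k + 3)*(k^3 - 13*k - 12) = (k - 1)^2*(k + 1)*(k + 3)*(k^2 - k - 12) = (k - 1)^2*(k + 1)*(k + 3)^2*(k - 4)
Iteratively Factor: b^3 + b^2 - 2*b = (b - 1)*(b^2 + 2*b) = (b - 1)*(b + 2)*(b)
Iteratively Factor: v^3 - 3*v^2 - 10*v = (v - 5)*(v^2 + 2*v) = (v - 5)*(v + 2)*(v)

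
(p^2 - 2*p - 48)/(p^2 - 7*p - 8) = (p + 6)/(p + 1)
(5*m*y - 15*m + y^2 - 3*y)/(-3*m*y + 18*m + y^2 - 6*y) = (-5*m*y + 15*m - y^2 + 3*y)/(3*m*y - 18*m - y^2 + 6*y)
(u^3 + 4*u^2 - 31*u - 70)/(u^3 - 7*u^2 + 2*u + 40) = (u + 7)/(u - 4)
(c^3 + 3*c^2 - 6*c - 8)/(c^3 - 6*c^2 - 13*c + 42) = (c^2 + 5*c + 4)/(c^2 - 4*c - 21)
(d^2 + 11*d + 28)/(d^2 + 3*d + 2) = (d^2 + 11*d + 28)/(d^2 + 3*d + 2)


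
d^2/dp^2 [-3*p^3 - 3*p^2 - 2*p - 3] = -18*p - 6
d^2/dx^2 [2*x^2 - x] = 4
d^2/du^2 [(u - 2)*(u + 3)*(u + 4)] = 6*u + 10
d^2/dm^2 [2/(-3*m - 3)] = -4/(3*(m + 1)^3)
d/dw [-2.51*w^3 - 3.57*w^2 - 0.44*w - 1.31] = -7.53*w^2 - 7.14*w - 0.44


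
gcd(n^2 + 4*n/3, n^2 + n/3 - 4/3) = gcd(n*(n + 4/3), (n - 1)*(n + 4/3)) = n + 4/3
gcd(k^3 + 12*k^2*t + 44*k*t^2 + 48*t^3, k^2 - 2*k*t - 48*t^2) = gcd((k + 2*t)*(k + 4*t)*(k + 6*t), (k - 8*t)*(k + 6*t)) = k + 6*t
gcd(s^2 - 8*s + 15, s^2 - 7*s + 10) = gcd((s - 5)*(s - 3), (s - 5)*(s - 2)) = s - 5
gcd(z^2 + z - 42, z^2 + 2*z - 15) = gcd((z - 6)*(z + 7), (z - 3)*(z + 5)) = 1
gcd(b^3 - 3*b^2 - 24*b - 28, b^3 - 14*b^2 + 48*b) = 1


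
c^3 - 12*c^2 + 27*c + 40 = (c - 8)*(c - 5)*(c + 1)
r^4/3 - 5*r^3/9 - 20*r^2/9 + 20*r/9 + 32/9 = (r/3 + 1/3)*(r - 8/3)*(r - 2)*(r + 2)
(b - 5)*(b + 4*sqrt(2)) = b^2 - 5*b + 4*sqrt(2)*b - 20*sqrt(2)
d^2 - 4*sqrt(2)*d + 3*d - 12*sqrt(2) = (d + 3)*(d - 4*sqrt(2))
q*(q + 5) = q^2 + 5*q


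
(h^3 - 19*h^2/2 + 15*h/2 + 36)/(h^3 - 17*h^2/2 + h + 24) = (h - 3)/(h - 2)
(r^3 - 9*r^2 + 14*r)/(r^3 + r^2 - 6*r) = (r - 7)/(r + 3)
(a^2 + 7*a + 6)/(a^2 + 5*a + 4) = (a + 6)/(a + 4)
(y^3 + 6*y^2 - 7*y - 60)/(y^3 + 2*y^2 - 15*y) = (y + 4)/y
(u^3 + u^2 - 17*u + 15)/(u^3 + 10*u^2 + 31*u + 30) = (u^2 - 4*u + 3)/(u^2 + 5*u + 6)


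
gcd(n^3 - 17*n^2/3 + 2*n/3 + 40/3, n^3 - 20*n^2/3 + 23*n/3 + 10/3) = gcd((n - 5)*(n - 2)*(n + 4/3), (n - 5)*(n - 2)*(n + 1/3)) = n^2 - 7*n + 10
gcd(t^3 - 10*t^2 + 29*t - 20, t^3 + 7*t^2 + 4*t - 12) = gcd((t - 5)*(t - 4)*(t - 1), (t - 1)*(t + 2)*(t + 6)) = t - 1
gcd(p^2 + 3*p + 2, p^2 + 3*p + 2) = p^2 + 3*p + 2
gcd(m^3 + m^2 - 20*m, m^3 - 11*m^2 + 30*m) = m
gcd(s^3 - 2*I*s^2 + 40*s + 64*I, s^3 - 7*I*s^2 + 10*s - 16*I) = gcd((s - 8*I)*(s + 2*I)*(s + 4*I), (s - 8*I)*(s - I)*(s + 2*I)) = s^2 - 6*I*s + 16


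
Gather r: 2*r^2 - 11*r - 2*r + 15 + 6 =2*r^2 - 13*r + 21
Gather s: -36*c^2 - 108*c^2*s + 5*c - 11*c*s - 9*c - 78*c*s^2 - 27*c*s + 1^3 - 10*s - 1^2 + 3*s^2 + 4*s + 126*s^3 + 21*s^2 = -36*c^2 - 4*c + 126*s^3 + s^2*(24 - 78*c) + s*(-108*c^2 - 38*c - 6)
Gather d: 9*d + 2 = 9*d + 2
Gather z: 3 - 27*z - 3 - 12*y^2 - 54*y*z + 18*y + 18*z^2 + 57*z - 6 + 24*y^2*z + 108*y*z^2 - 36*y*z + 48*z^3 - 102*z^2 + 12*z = -12*y^2 + 18*y + 48*z^3 + z^2*(108*y - 84) + z*(24*y^2 - 90*y + 42) - 6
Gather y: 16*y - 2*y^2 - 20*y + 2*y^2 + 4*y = 0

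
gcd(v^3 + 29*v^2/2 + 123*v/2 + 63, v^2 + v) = 1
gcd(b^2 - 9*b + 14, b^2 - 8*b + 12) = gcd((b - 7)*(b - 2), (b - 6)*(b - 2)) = b - 2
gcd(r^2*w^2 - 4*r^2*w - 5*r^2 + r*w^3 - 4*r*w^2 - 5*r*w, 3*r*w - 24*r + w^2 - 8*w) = 1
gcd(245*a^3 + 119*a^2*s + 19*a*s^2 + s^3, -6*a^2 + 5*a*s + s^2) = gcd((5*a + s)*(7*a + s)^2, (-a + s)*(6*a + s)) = 1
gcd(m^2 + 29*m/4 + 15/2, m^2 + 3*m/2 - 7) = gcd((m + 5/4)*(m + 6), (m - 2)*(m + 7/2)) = 1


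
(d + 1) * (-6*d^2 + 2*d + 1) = -6*d^3 - 4*d^2 + 3*d + 1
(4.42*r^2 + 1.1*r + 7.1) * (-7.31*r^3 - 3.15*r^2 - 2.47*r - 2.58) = -32.3102*r^5 - 21.964*r^4 - 66.2834*r^3 - 36.4856*r^2 - 20.375*r - 18.318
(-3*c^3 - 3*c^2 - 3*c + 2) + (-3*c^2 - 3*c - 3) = -3*c^3 - 6*c^2 - 6*c - 1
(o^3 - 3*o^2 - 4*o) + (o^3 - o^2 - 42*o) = 2*o^3 - 4*o^2 - 46*o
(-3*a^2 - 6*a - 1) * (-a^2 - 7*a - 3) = 3*a^4 + 27*a^3 + 52*a^2 + 25*a + 3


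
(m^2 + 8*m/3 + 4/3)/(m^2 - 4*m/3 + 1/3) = (3*m^2 + 8*m + 4)/(3*m^2 - 4*m + 1)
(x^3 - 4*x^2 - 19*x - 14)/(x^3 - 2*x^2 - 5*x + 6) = (x^2 - 6*x - 7)/(x^2 - 4*x + 3)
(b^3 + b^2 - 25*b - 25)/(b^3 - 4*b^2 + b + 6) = (b^2 - 25)/(b^2 - 5*b + 6)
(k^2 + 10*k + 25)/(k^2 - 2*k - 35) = (k + 5)/(k - 7)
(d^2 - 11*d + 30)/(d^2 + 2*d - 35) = (d - 6)/(d + 7)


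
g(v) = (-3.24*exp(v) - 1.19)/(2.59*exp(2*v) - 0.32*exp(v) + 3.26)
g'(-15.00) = 0.00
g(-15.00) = -0.37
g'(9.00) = 0.00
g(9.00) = 0.00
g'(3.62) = 0.03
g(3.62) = -0.03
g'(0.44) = 0.36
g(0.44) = -0.69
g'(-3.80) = -0.02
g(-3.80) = -0.39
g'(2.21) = 0.15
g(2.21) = -0.14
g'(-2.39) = -0.09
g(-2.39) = -0.46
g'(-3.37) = -0.03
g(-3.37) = -0.40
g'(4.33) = 0.02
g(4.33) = -0.02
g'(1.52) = 0.28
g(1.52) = -0.29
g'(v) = (-3.24*exp(v) - 1.19)*(-5.18*exp(2*v) + 0.32*exp(v))/(2.59*exp(2*v) - 0.32*exp(v) + 3.26)^2 - 3.24*exp(v)/(2.59*exp(2*v) - 0.32*exp(v) + 3.26) = (8.3916*exp(2*v) + 6.1642*exp(v) - 10.9432)*exp(v)/(6.7081*exp(4*v) - 1.6576*exp(3*v) + 16.9892*exp(2*v) - 2.0864*exp(v) + 10.6276)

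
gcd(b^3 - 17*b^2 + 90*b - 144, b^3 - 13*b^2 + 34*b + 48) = b^2 - 14*b + 48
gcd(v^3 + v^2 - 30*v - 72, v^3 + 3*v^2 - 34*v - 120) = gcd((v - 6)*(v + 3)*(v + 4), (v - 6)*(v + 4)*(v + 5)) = v^2 - 2*v - 24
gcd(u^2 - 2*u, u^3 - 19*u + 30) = u - 2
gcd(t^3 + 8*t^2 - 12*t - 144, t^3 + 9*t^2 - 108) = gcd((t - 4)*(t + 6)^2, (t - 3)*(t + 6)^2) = t^2 + 12*t + 36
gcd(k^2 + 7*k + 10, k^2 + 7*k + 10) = k^2 + 7*k + 10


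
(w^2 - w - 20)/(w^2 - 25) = (w + 4)/(w + 5)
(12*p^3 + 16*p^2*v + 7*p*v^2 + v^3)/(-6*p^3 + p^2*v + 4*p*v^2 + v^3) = (-2*p - v)/(p - v)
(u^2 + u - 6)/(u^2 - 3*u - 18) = (u - 2)/(u - 6)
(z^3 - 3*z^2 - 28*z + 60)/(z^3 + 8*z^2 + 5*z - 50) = (z - 6)/(z + 5)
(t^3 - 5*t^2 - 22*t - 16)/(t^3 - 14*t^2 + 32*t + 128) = (t + 1)/(t - 8)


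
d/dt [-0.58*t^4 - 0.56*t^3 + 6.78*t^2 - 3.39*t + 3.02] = -2.32*t^3 - 1.68*t^2 + 13.56*t - 3.39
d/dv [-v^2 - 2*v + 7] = -2*v - 2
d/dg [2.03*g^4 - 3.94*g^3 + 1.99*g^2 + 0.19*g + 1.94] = 8.12*g^3 - 11.82*g^2 + 3.98*g + 0.19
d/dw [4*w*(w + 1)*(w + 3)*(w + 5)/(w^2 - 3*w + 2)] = 8*(w^5 - 23*w^3 - 15*w^2 + 46*w + 15)/(w^4 - 6*w^3 + 13*w^2 - 12*w + 4)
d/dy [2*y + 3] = 2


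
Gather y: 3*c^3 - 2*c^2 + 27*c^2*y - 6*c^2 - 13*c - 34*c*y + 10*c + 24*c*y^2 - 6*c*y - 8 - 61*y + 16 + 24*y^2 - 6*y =3*c^3 - 8*c^2 - 3*c + y^2*(24*c + 24) + y*(27*c^2 - 40*c - 67) + 8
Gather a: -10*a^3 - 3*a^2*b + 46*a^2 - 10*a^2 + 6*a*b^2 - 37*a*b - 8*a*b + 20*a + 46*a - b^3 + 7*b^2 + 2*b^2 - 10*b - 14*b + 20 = -10*a^3 + a^2*(36 - 3*b) + a*(6*b^2 - 45*b + 66) - b^3 + 9*b^2 - 24*b + 20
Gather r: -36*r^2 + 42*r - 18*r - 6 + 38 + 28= -36*r^2 + 24*r + 60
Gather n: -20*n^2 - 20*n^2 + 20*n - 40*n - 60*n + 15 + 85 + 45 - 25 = -40*n^2 - 80*n + 120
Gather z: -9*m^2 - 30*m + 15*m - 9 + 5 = -9*m^2 - 15*m - 4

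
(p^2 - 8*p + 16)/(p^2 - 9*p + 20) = (p - 4)/(p - 5)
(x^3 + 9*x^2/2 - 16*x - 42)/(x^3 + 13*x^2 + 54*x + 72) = (x^2 - 3*x/2 - 7)/(x^2 + 7*x + 12)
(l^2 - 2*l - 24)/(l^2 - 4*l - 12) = (l + 4)/(l + 2)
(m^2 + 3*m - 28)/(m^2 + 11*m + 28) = (m - 4)/(m + 4)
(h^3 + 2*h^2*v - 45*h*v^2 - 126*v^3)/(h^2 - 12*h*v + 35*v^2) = (-h^2 - 9*h*v - 18*v^2)/(-h + 5*v)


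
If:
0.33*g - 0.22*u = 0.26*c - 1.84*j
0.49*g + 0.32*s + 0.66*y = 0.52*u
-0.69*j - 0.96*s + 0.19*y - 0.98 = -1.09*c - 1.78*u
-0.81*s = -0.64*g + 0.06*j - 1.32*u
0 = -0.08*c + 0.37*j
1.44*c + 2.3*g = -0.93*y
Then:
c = 0.53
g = -0.61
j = 0.11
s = -1.45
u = -0.59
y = 0.70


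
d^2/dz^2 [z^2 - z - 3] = 2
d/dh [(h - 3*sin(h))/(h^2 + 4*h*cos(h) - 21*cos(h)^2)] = ((1 - 3*cos(h))*(h^2 + 4*h*cos(h) - 21*cos(h)^2) - (h - 3*sin(h))*(-4*h*sin(h) + 2*h + 21*sin(2*h) + 4*cos(h)))/((h - 3*cos(h))^2*(h + 7*cos(h))^2)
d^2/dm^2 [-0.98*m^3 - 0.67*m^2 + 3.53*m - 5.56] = -5.88*m - 1.34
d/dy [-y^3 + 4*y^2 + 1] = y*(8 - 3*y)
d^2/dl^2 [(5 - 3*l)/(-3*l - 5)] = -180/(3*l + 5)^3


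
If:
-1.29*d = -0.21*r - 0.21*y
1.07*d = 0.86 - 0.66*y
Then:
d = 0.803738317757009 - 0.616822429906542*y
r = 4.93724966622163 - 4.7890520694259*y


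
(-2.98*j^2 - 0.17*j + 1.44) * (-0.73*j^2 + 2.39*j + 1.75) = 2.1754*j^4 - 6.9981*j^3 - 6.6725*j^2 + 3.1441*j + 2.52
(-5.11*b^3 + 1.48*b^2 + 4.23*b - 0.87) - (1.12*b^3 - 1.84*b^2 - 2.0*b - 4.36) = -6.23*b^3 + 3.32*b^2 + 6.23*b + 3.49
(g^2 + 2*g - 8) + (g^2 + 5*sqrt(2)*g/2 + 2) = 2*g^2 + 2*g + 5*sqrt(2)*g/2 - 6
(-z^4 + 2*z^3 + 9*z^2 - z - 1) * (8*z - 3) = -8*z^5 + 19*z^4 + 66*z^3 - 35*z^2 - 5*z + 3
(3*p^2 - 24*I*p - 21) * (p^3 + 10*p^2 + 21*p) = 3*p^5 + 30*p^4 - 24*I*p^4 + 42*p^3 - 240*I*p^3 - 210*p^2 - 504*I*p^2 - 441*p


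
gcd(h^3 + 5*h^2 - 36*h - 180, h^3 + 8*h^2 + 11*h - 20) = h + 5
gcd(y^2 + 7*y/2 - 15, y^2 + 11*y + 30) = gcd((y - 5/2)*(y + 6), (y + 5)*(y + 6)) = y + 6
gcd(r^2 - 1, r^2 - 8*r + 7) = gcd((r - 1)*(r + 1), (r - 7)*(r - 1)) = r - 1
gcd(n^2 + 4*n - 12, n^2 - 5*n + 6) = n - 2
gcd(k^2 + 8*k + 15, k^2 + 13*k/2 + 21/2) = k + 3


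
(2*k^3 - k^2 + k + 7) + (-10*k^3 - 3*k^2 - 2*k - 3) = -8*k^3 - 4*k^2 - k + 4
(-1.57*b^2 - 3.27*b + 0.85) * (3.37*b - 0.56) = -5.2909*b^3 - 10.1407*b^2 + 4.6957*b - 0.476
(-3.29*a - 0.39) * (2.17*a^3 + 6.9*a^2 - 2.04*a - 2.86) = -7.1393*a^4 - 23.5473*a^3 + 4.0206*a^2 + 10.205*a + 1.1154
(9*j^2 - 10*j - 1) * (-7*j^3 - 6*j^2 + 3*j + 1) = -63*j^5 + 16*j^4 + 94*j^3 - 15*j^2 - 13*j - 1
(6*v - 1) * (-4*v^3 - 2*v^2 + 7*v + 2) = -24*v^4 - 8*v^3 + 44*v^2 + 5*v - 2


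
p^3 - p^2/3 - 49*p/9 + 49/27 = (p - 7/3)*(p - 1/3)*(p + 7/3)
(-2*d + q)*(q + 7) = -2*d*q - 14*d + q^2 + 7*q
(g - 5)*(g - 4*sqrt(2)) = g^2 - 4*sqrt(2)*g - 5*g + 20*sqrt(2)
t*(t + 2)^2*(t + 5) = t^4 + 9*t^3 + 24*t^2 + 20*t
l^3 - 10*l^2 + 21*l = l*(l - 7)*(l - 3)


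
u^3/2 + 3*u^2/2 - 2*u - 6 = (u/2 + 1)*(u - 2)*(u + 3)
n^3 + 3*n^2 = n^2*(n + 3)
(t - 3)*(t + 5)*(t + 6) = t^3 + 8*t^2 - 3*t - 90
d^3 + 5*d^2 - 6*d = d*(d - 1)*(d + 6)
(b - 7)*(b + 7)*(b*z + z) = b^3*z + b^2*z - 49*b*z - 49*z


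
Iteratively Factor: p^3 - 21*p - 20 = (p - 5)*(p^2 + 5*p + 4) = (p - 5)*(p + 1)*(p + 4)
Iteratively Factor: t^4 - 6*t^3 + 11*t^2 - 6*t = (t - 1)*(t^3 - 5*t^2 + 6*t) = (t - 3)*(t - 1)*(t^2 - 2*t) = t*(t - 3)*(t - 1)*(t - 2)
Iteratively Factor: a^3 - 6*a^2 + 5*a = (a)*(a^2 - 6*a + 5) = a*(a - 1)*(a - 5)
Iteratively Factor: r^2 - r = (r)*(r - 1)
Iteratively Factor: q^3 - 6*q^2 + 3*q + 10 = (q - 5)*(q^2 - q - 2) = (q - 5)*(q + 1)*(q - 2)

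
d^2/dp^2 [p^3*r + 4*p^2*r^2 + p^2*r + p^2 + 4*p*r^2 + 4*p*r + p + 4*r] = 6*p*r + 8*r^2 + 2*r + 2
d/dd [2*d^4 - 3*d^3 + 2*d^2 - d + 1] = 8*d^3 - 9*d^2 + 4*d - 1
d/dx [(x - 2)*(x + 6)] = 2*x + 4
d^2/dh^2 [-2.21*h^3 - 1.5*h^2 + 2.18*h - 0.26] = -13.26*h - 3.0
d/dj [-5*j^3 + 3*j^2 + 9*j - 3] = -15*j^2 + 6*j + 9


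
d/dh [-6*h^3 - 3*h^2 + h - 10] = -18*h^2 - 6*h + 1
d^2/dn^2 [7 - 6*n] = 0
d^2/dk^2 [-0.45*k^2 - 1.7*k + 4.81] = -0.900000000000000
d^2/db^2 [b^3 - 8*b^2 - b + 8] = 6*b - 16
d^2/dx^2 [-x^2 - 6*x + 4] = -2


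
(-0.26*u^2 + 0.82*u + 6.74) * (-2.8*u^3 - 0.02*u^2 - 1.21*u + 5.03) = 0.728*u^5 - 2.2908*u^4 - 18.5738*u^3 - 2.4348*u^2 - 4.0308*u + 33.9022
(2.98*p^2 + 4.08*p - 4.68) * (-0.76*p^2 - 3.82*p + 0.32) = -2.2648*p^4 - 14.4844*p^3 - 11.0752*p^2 + 19.1832*p - 1.4976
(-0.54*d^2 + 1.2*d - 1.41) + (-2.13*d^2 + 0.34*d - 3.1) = -2.67*d^2 + 1.54*d - 4.51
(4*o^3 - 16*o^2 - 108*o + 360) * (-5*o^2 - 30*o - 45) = -20*o^5 - 40*o^4 + 840*o^3 + 2160*o^2 - 5940*o - 16200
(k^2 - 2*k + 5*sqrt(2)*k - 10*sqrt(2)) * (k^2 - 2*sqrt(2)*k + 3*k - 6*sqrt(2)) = k^4 + k^3 + 3*sqrt(2)*k^3 - 26*k^2 + 3*sqrt(2)*k^2 - 18*sqrt(2)*k - 20*k + 120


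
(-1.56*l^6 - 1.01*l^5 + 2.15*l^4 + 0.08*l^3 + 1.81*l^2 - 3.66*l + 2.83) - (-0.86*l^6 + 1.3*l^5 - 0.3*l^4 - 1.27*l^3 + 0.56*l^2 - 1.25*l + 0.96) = -0.7*l^6 - 2.31*l^5 + 2.45*l^4 + 1.35*l^3 + 1.25*l^2 - 2.41*l + 1.87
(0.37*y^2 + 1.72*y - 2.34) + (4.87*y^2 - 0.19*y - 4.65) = 5.24*y^2 + 1.53*y - 6.99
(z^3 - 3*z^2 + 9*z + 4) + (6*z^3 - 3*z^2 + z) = 7*z^3 - 6*z^2 + 10*z + 4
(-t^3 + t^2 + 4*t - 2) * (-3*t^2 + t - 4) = 3*t^5 - 4*t^4 - 7*t^3 + 6*t^2 - 18*t + 8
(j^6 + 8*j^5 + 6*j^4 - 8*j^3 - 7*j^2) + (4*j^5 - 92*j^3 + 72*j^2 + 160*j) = j^6 + 12*j^5 + 6*j^4 - 100*j^3 + 65*j^2 + 160*j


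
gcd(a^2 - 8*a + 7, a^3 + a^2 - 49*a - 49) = a - 7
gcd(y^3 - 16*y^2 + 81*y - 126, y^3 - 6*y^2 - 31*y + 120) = y - 3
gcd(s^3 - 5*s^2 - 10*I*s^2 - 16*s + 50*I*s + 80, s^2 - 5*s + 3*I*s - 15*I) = s - 5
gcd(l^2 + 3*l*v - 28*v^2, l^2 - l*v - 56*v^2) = l + 7*v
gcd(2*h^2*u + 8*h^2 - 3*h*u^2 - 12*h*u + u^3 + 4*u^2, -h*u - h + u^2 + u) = -h + u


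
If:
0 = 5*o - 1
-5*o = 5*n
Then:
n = -1/5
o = 1/5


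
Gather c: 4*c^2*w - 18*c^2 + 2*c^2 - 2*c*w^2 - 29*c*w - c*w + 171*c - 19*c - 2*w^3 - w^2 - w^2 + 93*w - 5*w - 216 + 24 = c^2*(4*w - 16) + c*(-2*w^2 - 30*w + 152) - 2*w^3 - 2*w^2 + 88*w - 192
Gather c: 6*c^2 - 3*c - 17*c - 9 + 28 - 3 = 6*c^2 - 20*c + 16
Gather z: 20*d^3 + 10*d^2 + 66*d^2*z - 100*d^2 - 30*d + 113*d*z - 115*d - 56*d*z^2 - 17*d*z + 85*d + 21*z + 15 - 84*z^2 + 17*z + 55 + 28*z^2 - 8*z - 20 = 20*d^3 - 90*d^2 - 60*d + z^2*(-56*d - 56) + z*(66*d^2 + 96*d + 30) + 50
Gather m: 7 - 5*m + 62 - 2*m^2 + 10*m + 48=-2*m^2 + 5*m + 117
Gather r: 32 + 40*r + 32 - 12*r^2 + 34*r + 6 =-12*r^2 + 74*r + 70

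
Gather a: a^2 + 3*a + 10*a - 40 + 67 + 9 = a^2 + 13*a + 36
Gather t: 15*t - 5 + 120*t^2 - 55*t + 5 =120*t^2 - 40*t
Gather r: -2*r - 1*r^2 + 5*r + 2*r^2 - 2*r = r^2 + r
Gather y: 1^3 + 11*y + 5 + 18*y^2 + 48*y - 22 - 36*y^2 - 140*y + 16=-18*y^2 - 81*y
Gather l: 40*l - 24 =40*l - 24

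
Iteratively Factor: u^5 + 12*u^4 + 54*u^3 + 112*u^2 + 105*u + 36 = (u + 3)*(u^4 + 9*u^3 + 27*u^2 + 31*u + 12) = (u + 1)*(u + 3)*(u^3 + 8*u^2 + 19*u + 12) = (u + 1)*(u + 3)^2*(u^2 + 5*u + 4) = (u + 1)^2*(u + 3)^2*(u + 4)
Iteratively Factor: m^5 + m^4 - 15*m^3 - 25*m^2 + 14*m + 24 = (m + 1)*(m^4 - 15*m^2 - 10*m + 24) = (m - 4)*(m + 1)*(m^3 + 4*m^2 + m - 6) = (m - 4)*(m + 1)*(m + 2)*(m^2 + 2*m - 3) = (m - 4)*(m + 1)*(m + 2)*(m + 3)*(m - 1)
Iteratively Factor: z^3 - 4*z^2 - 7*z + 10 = (z - 5)*(z^2 + z - 2) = (z - 5)*(z + 2)*(z - 1)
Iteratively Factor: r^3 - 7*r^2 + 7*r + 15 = (r + 1)*(r^2 - 8*r + 15) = (r - 3)*(r + 1)*(r - 5)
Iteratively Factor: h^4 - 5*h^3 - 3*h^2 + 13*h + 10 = (h - 5)*(h^3 - 3*h - 2) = (h - 5)*(h - 2)*(h^2 + 2*h + 1) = (h - 5)*(h - 2)*(h + 1)*(h + 1)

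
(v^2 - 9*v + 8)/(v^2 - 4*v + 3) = (v - 8)/(v - 3)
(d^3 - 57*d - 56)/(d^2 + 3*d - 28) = (d^2 - 7*d - 8)/(d - 4)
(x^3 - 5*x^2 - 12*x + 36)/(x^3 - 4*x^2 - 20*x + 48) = (x + 3)/(x + 4)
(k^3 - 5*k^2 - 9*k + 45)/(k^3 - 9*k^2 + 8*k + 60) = (k^2 - 9)/(k^2 - 4*k - 12)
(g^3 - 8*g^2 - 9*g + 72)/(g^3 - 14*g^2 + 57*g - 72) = (g + 3)/(g - 3)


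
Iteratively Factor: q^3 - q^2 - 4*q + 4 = (q - 2)*(q^2 + q - 2) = (q - 2)*(q + 2)*(q - 1)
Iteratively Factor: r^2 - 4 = (r - 2)*(r + 2)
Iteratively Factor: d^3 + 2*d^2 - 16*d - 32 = (d + 4)*(d^2 - 2*d - 8) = (d + 2)*(d + 4)*(d - 4)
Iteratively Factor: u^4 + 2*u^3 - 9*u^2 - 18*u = (u)*(u^3 + 2*u^2 - 9*u - 18) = u*(u + 3)*(u^2 - u - 6) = u*(u - 3)*(u + 3)*(u + 2)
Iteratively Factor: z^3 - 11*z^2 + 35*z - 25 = (z - 1)*(z^2 - 10*z + 25) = (z - 5)*(z - 1)*(z - 5)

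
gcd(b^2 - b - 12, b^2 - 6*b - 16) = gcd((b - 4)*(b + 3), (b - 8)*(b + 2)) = 1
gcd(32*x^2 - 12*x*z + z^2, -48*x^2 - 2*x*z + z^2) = 8*x - z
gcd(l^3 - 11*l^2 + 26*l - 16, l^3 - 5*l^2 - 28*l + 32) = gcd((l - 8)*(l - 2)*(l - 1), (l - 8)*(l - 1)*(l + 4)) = l^2 - 9*l + 8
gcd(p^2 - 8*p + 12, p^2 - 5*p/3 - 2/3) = p - 2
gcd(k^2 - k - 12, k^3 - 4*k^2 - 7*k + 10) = 1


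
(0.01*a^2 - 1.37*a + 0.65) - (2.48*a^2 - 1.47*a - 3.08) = -2.47*a^2 + 0.0999999999999999*a + 3.73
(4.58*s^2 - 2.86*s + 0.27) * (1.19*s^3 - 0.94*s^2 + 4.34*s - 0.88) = 5.4502*s^5 - 7.7086*s^4 + 22.8869*s^3 - 16.6966*s^2 + 3.6886*s - 0.2376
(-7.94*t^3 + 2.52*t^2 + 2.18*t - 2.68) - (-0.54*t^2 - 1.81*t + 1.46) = -7.94*t^3 + 3.06*t^2 + 3.99*t - 4.14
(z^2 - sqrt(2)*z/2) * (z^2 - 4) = z^4 - sqrt(2)*z^3/2 - 4*z^2 + 2*sqrt(2)*z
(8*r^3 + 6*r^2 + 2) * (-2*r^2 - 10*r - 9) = -16*r^5 - 92*r^4 - 132*r^3 - 58*r^2 - 20*r - 18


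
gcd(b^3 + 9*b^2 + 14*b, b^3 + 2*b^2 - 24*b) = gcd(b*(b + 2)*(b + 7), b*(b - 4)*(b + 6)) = b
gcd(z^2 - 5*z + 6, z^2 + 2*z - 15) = z - 3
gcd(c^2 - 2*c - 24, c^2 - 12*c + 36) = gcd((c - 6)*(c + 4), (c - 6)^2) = c - 6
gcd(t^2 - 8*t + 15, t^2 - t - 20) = t - 5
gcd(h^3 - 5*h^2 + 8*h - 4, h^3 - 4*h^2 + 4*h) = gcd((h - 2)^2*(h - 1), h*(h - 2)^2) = h^2 - 4*h + 4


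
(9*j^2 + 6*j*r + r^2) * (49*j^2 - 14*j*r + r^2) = 441*j^4 + 168*j^3*r - 26*j^2*r^2 - 8*j*r^3 + r^4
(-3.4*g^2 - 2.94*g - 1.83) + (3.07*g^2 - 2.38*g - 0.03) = -0.33*g^2 - 5.32*g - 1.86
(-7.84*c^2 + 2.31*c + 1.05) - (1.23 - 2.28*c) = -7.84*c^2 + 4.59*c - 0.18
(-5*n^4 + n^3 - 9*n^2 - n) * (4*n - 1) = -20*n^5 + 9*n^4 - 37*n^3 + 5*n^2 + n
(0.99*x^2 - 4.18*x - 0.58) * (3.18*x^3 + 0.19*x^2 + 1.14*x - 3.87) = 3.1482*x^5 - 13.1043*x^4 - 1.51*x^3 - 8.7067*x^2 + 15.5154*x + 2.2446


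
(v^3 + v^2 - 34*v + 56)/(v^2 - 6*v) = (v^3 + v^2 - 34*v + 56)/(v*(v - 6))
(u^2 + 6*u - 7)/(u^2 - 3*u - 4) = (-u^2 - 6*u + 7)/(-u^2 + 3*u + 4)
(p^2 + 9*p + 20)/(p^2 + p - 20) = (p + 4)/(p - 4)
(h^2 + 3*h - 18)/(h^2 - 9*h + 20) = (h^2 + 3*h - 18)/(h^2 - 9*h + 20)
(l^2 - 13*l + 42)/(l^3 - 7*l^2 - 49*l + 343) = (l - 6)/(l^2 - 49)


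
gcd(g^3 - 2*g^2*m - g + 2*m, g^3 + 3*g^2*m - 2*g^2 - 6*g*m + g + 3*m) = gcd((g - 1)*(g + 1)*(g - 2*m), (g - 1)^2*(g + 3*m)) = g - 1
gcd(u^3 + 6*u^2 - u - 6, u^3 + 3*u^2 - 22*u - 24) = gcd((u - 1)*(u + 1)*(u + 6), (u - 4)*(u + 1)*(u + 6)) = u^2 + 7*u + 6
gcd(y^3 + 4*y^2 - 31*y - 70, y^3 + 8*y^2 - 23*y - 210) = y^2 + 2*y - 35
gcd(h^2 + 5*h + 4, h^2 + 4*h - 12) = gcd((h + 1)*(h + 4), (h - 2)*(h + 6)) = 1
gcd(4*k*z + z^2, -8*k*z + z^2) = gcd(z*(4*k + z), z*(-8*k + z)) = z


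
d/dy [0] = 0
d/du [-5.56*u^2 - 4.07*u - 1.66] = -11.12*u - 4.07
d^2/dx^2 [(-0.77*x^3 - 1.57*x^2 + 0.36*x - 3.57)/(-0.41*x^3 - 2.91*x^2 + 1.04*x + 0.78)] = (-1.30954*x^6 + 1.60687200000001*x^5 + 11.595948*x^4 + 83.439088*x^3 + 196.000938*x^2 - 60.067332*x + 26.423436)/(0.068921*x^9 + 1.467513*x^8 + 9.891291*x^7 + 16.803873*x^6 - 30.673812*x^5 - 8.377434*x^4 + 13.78702*x^3 + 2.780388*x^2 - 1.898208*x - 0.474552)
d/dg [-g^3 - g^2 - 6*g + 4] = -3*g^2 - 2*g - 6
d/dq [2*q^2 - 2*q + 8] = 4*q - 2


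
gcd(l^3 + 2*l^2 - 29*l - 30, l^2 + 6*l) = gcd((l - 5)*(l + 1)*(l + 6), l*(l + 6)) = l + 6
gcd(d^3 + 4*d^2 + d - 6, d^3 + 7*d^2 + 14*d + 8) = d + 2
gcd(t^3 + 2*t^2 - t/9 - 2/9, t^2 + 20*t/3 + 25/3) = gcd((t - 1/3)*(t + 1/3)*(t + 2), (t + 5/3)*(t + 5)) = 1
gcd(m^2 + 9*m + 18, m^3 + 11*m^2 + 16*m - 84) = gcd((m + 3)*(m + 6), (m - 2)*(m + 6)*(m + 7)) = m + 6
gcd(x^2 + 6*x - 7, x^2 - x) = x - 1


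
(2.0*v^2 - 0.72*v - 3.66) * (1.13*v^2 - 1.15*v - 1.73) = 2.26*v^4 - 3.1136*v^3 - 6.7678*v^2 + 5.4546*v + 6.3318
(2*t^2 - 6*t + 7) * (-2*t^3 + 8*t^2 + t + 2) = -4*t^5 + 28*t^4 - 60*t^3 + 54*t^2 - 5*t + 14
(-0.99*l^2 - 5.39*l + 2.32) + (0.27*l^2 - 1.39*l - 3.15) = -0.72*l^2 - 6.78*l - 0.83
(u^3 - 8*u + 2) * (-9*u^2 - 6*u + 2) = -9*u^5 - 6*u^4 + 74*u^3 + 30*u^2 - 28*u + 4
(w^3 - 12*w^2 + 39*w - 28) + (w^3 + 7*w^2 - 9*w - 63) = 2*w^3 - 5*w^2 + 30*w - 91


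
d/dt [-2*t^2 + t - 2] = 1 - 4*t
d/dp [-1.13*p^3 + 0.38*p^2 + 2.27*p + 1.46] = -3.39*p^2 + 0.76*p + 2.27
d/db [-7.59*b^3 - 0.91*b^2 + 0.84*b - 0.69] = -22.77*b^2 - 1.82*b + 0.84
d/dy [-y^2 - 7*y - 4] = -2*y - 7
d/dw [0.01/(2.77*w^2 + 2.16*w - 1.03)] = (-0.0554*w - 0.0216)/(2.77*w^2 + 2.16*w - 1.03)^2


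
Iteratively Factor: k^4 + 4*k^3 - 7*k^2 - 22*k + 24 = (k - 1)*(k^3 + 5*k^2 - 2*k - 24) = (k - 1)*(k + 3)*(k^2 + 2*k - 8) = (k - 1)*(k + 3)*(k + 4)*(k - 2)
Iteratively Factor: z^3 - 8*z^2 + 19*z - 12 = (z - 1)*(z^2 - 7*z + 12) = (z - 3)*(z - 1)*(z - 4)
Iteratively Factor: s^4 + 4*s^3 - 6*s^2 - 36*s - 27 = (s + 1)*(s^3 + 3*s^2 - 9*s - 27) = (s + 1)*(s + 3)*(s^2 - 9) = (s + 1)*(s + 3)^2*(s - 3)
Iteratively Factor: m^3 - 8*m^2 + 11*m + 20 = (m - 4)*(m^2 - 4*m - 5) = (m - 4)*(m + 1)*(m - 5)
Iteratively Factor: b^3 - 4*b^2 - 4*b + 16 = (b + 2)*(b^2 - 6*b + 8) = (b - 4)*(b + 2)*(b - 2)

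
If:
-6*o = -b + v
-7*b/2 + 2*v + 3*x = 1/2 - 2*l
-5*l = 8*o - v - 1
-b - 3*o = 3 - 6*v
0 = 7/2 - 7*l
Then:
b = -33/62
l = 1/2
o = -9/62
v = 21/62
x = -377/372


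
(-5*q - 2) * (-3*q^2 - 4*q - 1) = 15*q^3 + 26*q^2 + 13*q + 2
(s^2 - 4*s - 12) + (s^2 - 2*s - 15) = 2*s^2 - 6*s - 27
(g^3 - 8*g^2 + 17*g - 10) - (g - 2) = g^3 - 8*g^2 + 16*g - 8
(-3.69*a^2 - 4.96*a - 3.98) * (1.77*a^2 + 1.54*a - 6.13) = -6.5313*a^4 - 14.4618*a^3 + 7.9367*a^2 + 24.2756*a + 24.3974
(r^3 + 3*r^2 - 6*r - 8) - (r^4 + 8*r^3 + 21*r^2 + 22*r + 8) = -r^4 - 7*r^3 - 18*r^2 - 28*r - 16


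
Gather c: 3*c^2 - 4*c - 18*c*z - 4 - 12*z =3*c^2 + c*(-18*z - 4) - 12*z - 4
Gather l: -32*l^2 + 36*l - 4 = -32*l^2 + 36*l - 4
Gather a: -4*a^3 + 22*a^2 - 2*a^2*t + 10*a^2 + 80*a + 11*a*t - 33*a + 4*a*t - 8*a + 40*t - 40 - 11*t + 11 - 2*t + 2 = -4*a^3 + a^2*(32 - 2*t) + a*(15*t + 39) + 27*t - 27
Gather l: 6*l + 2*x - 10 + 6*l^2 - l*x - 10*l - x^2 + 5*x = 6*l^2 + l*(-x - 4) - x^2 + 7*x - 10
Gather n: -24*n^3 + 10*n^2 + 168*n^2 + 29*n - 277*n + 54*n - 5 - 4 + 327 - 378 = -24*n^3 + 178*n^2 - 194*n - 60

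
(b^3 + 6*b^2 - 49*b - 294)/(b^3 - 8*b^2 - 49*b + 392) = (b + 6)/(b - 8)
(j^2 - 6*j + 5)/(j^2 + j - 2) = (j - 5)/(j + 2)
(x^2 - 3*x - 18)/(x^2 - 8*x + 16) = (x^2 - 3*x - 18)/(x^2 - 8*x + 16)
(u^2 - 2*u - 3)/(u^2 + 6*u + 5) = (u - 3)/(u + 5)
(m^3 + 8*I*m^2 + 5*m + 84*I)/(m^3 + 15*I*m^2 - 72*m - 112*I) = (m - 3*I)/(m + 4*I)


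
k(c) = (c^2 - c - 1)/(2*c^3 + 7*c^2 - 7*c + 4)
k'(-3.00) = -0.25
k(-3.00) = 0.32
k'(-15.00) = 0.00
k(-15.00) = -0.05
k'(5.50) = -0.00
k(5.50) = 0.05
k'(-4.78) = -3.30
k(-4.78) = -1.27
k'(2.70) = 0.01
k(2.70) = 0.05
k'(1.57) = 0.13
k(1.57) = -0.01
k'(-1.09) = -0.12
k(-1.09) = 0.07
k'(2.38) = 0.02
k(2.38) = 0.04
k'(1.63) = 0.11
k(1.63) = 0.00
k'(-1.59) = -0.10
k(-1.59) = 0.13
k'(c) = (2*c - 1)/(2*c^3 + 7*c^2 - 7*c + 4) + (-6*c^2 - 14*c + 7)*(c^2 - c - 1)/(2*c^3 + 7*c^2 - 7*c + 4)^2 = (-2*c^4 + 4*c^3 + 6*c^2 + 22*c - 11)/(4*c^6 + 28*c^5 + 21*c^4 - 82*c^3 + 105*c^2 - 56*c + 16)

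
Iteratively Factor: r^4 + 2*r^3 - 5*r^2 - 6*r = (r + 3)*(r^3 - r^2 - 2*r) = r*(r + 3)*(r^2 - r - 2) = r*(r + 1)*(r + 3)*(r - 2)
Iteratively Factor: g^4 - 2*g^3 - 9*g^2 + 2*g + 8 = (g - 1)*(g^3 - g^2 - 10*g - 8) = (g - 4)*(g - 1)*(g^2 + 3*g + 2) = (g - 4)*(g - 1)*(g + 1)*(g + 2)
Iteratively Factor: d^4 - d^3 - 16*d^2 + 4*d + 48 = (d + 2)*(d^3 - 3*d^2 - 10*d + 24) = (d - 2)*(d + 2)*(d^2 - d - 12) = (d - 4)*(d - 2)*(d + 2)*(d + 3)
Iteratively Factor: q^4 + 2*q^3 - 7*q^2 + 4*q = (q)*(q^3 + 2*q^2 - 7*q + 4) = q*(q - 1)*(q^2 + 3*q - 4) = q*(q - 1)*(q + 4)*(q - 1)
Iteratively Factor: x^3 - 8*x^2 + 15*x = (x - 5)*(x^2 - 3*x) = (x - 5)*(x - 3)*(x)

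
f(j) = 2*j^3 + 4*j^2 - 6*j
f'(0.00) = -6.00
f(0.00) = 0.00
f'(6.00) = 258.00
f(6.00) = 540.00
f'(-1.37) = -5.70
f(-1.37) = 10.58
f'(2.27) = 43.08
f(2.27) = 30.39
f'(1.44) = 17.96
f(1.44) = 5.63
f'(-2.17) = 4.89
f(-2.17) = 11.42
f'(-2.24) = 6.19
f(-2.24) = 11.03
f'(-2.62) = 14.23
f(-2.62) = 7.21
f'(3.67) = 104.17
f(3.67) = 130.72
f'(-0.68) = -8.67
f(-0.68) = 5.30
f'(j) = 6*j^2 + 8*j - 6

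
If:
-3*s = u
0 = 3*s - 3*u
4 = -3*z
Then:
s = 0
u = 0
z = -4/3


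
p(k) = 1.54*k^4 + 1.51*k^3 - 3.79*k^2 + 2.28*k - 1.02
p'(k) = 6.16*k^3 + 4.53*k^2 - 7.58*k + 2.28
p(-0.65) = -4.24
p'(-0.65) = 7.43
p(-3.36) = 87.53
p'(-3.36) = -154.78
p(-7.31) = 3587.30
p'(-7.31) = -2106.45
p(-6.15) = 1693.41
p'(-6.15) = -1212.63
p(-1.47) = -10.17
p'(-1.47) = 3.64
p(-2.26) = -2.79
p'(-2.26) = -28.56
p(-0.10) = -1.29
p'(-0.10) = 3.08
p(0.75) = -0.32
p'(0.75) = 1.74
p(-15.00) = 71978.28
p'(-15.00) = -19654.77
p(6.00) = 2198.22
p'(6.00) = 1450.44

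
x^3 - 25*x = x*(x - 5)*(x + 5)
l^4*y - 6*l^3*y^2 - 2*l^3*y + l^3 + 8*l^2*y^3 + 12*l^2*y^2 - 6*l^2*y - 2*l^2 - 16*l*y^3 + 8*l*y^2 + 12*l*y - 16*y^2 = (l - 2)*(l - 4*y)*(l - 2*y)*(l*y + 1)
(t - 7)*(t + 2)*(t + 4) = t^3 - t^2 - 34*t - 56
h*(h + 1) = h^2 + h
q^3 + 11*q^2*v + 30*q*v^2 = q*(q + 5*v)*(q + 6*v)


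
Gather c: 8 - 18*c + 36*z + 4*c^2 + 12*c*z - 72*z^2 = 4*c^2 + c*(12*z - 18) - 72*z^2 + 36*z + 8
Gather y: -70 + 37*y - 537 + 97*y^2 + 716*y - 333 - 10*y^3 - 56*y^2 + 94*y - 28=-10*y^3 + 41*y^2 + 847*y - 968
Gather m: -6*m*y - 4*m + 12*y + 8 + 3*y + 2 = m*(-6*y - 4) + 15*y + 10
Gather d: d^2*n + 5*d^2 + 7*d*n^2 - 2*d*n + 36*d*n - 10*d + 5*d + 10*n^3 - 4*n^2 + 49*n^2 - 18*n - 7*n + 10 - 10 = d^2*(n + 5) + d*(7*n^2 + 34*n - 5) + 10*n^3 + 45*n^2 - 25*n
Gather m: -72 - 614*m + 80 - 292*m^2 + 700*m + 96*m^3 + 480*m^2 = 96*m^3 + 188*m^2 + 86*m + 8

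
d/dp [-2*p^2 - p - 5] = -4*p - 1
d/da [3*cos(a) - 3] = -3*sin(a)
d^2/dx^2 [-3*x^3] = -18*x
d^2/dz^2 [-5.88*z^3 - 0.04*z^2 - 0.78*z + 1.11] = -35.28*z - 0.08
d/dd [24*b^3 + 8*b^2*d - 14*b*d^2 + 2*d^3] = 8*b^2 - 28*b*d + 6*d^2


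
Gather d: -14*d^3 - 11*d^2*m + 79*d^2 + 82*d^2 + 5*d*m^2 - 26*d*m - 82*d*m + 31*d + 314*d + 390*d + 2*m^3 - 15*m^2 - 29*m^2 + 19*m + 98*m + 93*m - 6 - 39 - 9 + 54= -14*d^3 + d^2*(161 - 11*m) + d*(5*m^2 - 108*m + 735) + 2*m^3 - 44*m^2 + 210*m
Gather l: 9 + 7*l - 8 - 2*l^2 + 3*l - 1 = -2*l^2 + 10*l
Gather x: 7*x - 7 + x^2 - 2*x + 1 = x^2 + 5*x - 6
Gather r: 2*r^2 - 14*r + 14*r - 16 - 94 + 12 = 2*r^2 - 98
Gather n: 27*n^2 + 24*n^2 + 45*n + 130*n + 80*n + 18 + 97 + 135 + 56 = 51*n^2 + 255*n + 306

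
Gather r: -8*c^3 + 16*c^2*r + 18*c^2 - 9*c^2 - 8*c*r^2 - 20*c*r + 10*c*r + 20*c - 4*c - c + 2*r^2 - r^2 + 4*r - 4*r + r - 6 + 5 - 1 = -8*c^3 + 9*c^2 + 15*c + r^2*(1 - 8*c) + r*(16*c^2 - 10*c + 1) - 2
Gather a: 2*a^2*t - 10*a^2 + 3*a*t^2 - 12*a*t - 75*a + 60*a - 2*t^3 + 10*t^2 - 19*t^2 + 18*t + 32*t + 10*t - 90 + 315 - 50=a^2*(2*t - 10) + a*(3*t^2 - 12*t - 15) - 2*t^3 - 9*t^2 + 60*t + 175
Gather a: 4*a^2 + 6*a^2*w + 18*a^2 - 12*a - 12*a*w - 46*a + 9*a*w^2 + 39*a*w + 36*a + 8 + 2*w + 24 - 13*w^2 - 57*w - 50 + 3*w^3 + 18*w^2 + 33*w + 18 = a^2*(6*w + 22) + a*(9*w^2 + 27*w - 22) + 3*w^3 + 5*w^2 - 22*w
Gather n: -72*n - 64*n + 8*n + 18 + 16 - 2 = 32 - 128*n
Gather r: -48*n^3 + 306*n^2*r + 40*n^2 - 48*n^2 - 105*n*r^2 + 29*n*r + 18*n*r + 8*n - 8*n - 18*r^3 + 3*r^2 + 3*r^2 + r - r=-48*n^3 - 8*n^2 - 18*r^3 + r^2*(6 - 105*n) + r*(306*n^2 + 47*n)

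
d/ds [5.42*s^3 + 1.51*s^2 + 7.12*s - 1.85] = 16.26*s^2 + 3.02*s + 7.12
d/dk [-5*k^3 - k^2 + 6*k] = -15*k^2 - 2*k + 6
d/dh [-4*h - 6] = -4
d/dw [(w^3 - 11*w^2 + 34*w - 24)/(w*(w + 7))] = (w^4 + 14*w^3 - 111*w^2 + 48*w + 168)/(w^2*(w^2 + 14*w + 49))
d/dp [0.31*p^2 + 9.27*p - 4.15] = 0.62*p + 9.27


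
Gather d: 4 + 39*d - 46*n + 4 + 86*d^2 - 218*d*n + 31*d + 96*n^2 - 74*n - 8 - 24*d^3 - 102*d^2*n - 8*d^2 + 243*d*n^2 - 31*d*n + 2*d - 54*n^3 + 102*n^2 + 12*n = -24*d^3 + d^2*(78 - 102*n) + d*(243*n^2 - 249*n + 72) - 54*n^3 + 198*n^2 - 108*n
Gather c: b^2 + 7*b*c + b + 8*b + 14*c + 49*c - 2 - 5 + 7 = b^2 + 9*b + c*(7*b + 63)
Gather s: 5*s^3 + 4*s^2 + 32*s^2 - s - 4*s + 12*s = 5*s^3 + 36*s^2 + 7*s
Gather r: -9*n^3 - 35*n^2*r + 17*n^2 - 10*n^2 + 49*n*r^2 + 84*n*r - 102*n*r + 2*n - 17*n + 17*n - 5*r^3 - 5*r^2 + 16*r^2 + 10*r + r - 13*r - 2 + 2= -9*n^3 + 7*n^2 + 2*n - 5*r^3 + r^2*(49*n + 11) + r*(-35*n^2 - 18*n - 2)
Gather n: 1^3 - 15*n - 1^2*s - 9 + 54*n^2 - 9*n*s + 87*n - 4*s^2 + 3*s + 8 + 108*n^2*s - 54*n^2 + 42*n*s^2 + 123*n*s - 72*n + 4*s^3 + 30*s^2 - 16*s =108*n^2*s + n*(42*s^2 + 114*s) + 4*s^3 + 26*s^2 - 14*s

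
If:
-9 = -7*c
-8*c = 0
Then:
No Solution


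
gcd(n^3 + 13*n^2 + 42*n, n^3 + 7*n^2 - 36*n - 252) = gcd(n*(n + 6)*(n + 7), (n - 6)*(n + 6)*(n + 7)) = n^2 + 13*n + 42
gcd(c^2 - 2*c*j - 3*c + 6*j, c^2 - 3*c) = c - 3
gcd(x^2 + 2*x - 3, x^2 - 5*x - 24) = x + 3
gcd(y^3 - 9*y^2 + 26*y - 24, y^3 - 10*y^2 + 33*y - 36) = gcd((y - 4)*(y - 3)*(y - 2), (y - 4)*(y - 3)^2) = y^2 - 7*y + 12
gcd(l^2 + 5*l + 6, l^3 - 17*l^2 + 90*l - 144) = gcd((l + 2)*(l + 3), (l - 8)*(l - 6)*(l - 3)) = 1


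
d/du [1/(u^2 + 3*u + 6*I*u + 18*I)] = (-2*u - 3 - 6*I)/(u^2 + 3*u + 6*I*u + 18*I)^2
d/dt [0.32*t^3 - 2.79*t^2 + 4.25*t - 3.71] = 0.96*t^2 - 5.58*t + 4.25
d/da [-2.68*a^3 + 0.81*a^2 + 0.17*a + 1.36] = -8.04*a^2 + 1.62*a + 0.17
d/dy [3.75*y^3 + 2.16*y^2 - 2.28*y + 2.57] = 11.25*y^2 + 4.32*y - 2.28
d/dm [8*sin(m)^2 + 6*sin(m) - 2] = 2*(8*sin(m) + 3)*cos(m)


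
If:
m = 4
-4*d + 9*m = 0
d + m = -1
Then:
No Solution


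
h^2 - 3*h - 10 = (h - 5)*(h + 2)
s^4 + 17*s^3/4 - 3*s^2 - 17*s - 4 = (s - 2)*(s + 1/4)*(s + 2)*(s + 4)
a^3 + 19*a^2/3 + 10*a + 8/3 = (a + 1/3)*(a + 2)*(a + 4)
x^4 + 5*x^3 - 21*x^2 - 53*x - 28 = (x - 4)*(x + 1)^2*(x + 7)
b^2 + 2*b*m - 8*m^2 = (b - 2*m)*(b + 4*m)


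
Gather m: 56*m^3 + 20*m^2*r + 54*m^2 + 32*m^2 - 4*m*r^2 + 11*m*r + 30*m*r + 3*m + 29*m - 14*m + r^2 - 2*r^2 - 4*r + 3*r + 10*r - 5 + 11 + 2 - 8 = 56*m^3 + m^2*(20*r + 86) + m*(-4*r^2 + 41*r + 18) - r^2 + 9*r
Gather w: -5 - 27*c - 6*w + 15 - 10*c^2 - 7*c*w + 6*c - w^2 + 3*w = -10*c^2 - 21*c - w^2 + w*(-7*c - 3) + 10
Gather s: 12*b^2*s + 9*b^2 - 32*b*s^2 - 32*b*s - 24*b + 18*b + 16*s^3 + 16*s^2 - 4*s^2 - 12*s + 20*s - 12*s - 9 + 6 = 9*b^2 - 6*b + 16*s^3 + s^2*(12 - 32*b) + s*(12*b^2 - 32*b - 4) - 3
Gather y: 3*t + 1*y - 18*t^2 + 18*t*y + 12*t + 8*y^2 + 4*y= -18*t^2 + 15*t + 8*y^2 + y*(18*t + 5)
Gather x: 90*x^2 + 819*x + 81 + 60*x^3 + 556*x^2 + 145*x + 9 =60*x^3 + 646*x^2 + 964*x + 90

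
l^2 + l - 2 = (l - 1)*(l + 2)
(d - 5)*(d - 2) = d^2 - 7*d + 10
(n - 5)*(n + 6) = n^2 + n - 30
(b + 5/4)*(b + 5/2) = b^2 + 15*b/4 + 25/8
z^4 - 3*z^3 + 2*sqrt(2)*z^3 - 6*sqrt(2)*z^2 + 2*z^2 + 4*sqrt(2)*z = z*(z - 2)*(z - 1)*(z + 2*sqrt(2))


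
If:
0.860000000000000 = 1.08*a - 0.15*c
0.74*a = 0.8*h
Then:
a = 1.08108108108108*h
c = 7.78378378378378*h - 5.73333333333333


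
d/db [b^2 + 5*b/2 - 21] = 2*b + 5/2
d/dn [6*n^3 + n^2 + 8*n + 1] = 18*n^2 + 2*n + 8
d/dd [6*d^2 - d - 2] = 12*d - 1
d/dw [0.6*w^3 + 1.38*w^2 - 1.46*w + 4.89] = 1.8*w^2 + 2.76*w - 1.46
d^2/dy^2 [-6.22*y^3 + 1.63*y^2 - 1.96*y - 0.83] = 3.26 - 37.32*y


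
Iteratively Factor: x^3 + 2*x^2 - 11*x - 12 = (x + 1)*(x^2 + x - 12) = (x - 3)*(x + 1)*(x + 4)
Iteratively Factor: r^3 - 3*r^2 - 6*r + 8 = (r + 2)*(r^2 - 5*r + 4) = (r - 4)*(r + 2)*(r - 1)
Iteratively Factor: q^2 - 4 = (q - 2)*(q + 2)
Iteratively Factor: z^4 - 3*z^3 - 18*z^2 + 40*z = (z + 4)*(z^3 - 7*z^2 + 10*z) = (z - 2)*(z + 4)*(z^2 - 5*z) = (z - 5)*(z - 2)*(z + 4)*(z)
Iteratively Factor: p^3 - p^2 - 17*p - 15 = (p + 3)*(p^2 - 4*p - 5) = (p - 5)*(p + 3)*(p + 1)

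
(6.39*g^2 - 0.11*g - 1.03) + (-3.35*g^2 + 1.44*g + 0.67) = 3.04*g^2 + 1.33*g - 0.36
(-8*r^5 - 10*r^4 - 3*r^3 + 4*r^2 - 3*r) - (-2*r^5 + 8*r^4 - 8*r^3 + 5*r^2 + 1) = -6*r^5 - 18*r^4 + 5*r^3 - r^2 - 3*r - 1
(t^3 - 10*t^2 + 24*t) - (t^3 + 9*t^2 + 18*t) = -19*t^2 + 6*t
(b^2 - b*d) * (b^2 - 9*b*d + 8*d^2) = b^4 - 10*b^3*d + 17*b^2*d^2 - 8*b*d^3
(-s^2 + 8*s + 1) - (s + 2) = -s^2 + 7*s - 1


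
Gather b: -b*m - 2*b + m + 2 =b*(-m - 2) + m + 2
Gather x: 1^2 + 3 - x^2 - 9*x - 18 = -x^2 - 9*x - 14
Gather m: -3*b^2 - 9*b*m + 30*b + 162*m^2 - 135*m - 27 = -3*b^2 + 30*b + 162*m^2 + m*(-9*b - 135) - 27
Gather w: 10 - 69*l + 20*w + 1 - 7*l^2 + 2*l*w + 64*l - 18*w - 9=-7*l^2 - 5*l + w*(2*l + 2) + 2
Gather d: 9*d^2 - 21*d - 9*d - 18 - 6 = 9*d^2 - 30*d - 24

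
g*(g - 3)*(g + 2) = g^3 - g^2 - 6*g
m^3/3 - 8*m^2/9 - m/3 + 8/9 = (m/3 + 1/3)*(m - 8/3)*(m - 1)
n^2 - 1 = (n - 1)*(n + 1)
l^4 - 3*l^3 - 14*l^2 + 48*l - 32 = (l - 4)*(l - 2)*(l - 1)*(l + 4)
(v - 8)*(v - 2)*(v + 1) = v^3 - 9*v^2 + 6*v + 16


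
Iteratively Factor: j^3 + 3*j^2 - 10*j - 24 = (j + 4)*(j^2 - j - 6) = (j + 2)*(j + 4)*(j - 3)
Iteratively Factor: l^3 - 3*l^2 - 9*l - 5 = (l + 1)*(l^2 - 4*l - 5) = (l - 5)*(l + 1)*(l + 1)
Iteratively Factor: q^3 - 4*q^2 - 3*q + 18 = (q + 2)*(q^2 - 6*q + 9) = (q - 3)*(q + 2)*(q - 3)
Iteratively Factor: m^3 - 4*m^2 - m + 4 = (m - 1)*(m^2 - 3*m - 4) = (m - 4)*(m - 1)*(m + 1)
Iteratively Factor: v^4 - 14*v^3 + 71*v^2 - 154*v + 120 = (v - 3)*(v^3 - 11*v^2 + 38*v - 40) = (v - 3)*(v - 2)*(v^2 - 9*v + 20) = (v - 4)*(v - 3)*(v - 2)*(v - 5)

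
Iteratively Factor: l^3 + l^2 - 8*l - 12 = (l + 2)*(l^2 - l - 6) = (l + 2)^2*(l - 3)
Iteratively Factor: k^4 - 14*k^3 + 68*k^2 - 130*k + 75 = (k - 5)*(k^3 - 9*k^2 + 23*k - 15) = (k - 5)*(k - 1)*(k^2 - 8*k + 15) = (k - 5)^2*(k - 1)*(k - 3)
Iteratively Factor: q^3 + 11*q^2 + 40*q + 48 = (q + 4)*(q^2 + 7*q + 12) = (q + 3)*(q + 4)*(q + 4)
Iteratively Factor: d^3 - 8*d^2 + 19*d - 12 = (d - 4)*(d^2 - 4*d + 3) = (d - 4)*(d - 1)*(d - 3)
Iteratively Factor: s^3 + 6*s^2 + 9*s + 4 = (s + 1)*(s^2 + 5*s + 4) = (s + 1)*(s + 4)*(s + 1)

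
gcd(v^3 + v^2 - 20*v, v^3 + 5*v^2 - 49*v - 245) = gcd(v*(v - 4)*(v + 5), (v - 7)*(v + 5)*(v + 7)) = v + 5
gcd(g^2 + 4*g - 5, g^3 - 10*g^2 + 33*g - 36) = 1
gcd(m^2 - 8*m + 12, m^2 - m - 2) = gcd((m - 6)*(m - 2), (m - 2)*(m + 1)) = m - 2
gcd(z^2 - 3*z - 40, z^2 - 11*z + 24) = z - 8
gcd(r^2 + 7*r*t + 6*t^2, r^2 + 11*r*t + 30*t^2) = r + 6*t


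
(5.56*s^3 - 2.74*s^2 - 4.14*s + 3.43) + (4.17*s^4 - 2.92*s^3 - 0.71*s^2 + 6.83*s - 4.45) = 4.17*s^4 + 2.64*s^3 - 3.45*s^2 + 2.69*s - 1.02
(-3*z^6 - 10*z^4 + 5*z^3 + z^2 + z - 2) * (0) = 0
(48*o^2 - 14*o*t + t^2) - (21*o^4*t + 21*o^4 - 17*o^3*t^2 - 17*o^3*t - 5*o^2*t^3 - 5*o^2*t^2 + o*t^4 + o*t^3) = -21*o^4*t - 21*o^4 + 17*o^3*t^2 + 17*o^3*t + 5*o^2*t^3 + 5*o^2*t^2 + 48*o^2 - o*t^4 - o*t^3 - 14*o*t + t^2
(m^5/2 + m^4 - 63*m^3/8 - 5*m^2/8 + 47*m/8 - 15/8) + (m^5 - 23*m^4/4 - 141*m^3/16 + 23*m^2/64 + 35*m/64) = 3*m^5/2 - 19*m^4/4 - 267*m^3/16 - 17*m^2/64 + 411*m/64 - 15/8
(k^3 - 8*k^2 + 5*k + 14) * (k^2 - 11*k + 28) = k^5 - 19*k^4 + 121*k^3 - 265*k^2 - 14*k + 392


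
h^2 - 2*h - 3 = (h - 3)*(h + 1)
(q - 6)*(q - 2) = q^2 - 8*q + 12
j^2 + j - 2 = (j - 1)*(j + 2)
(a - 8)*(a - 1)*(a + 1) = a^3 - 8*a^2 - a + 8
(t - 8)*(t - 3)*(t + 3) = t^3 - 8*t^2 - 9*t + 72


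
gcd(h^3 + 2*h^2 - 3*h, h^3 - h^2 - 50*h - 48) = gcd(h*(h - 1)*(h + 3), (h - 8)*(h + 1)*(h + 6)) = 1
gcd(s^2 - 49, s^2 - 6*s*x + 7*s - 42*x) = s + 7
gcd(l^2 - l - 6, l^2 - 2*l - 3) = l - 3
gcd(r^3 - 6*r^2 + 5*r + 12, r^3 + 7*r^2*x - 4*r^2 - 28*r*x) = r - 4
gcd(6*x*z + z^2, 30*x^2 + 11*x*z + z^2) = 6*x + z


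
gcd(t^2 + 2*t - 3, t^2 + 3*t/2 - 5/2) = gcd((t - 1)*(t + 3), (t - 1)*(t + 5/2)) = t - 1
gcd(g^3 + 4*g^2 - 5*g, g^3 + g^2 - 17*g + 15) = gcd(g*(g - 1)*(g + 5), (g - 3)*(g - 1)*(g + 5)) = g^2 + 4*g - 5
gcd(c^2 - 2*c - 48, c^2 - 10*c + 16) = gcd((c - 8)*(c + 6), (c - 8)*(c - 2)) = c - 8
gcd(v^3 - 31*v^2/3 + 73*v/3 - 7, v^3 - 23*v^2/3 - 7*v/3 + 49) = v^2 - 10*v + 21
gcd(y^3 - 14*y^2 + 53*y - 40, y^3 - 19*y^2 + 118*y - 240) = y^2 - 13*y + 40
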